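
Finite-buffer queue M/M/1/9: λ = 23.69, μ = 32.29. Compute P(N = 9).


ρ = λ/μ = 23.69/32.29 = 0.7337
P_K = (1−ρ)ρ^K/(1−ρ^(K+1)) = (0.2663·0.061585)/(1 − 0.045182)
= 0.016402/0.954818 = 0.017178

Final: 0.017178


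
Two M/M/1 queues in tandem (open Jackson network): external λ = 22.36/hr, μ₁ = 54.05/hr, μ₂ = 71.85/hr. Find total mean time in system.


Each node sees arrival rate λ = 22.36/hr (tandem ⇒ throughput preserved).
W₁ = 1/(μ₁−λ) = 1/(54.05−22.36) = 0.03156 hr
W₂ = 1/(μ₂−λ) = 1/(71.85−22.36) = 0.02021 hr
W_total = W₁ + W₂ = 0.03156 + 0.02021 = 0.05176 hr

Final: 0.05176 hr


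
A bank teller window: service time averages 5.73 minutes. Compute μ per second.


μ = 1/(service time) in consistent units.
1 second = 0.0166667 min, so μ = 0.0166667/5.73 = 0.002909 per second

Final: 0.002909 /sec


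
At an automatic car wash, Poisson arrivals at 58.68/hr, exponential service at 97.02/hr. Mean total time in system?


W = 1/(μ−λ) = 1/(97.02 − 58.68) = 1/38.34 = 0.02608 hr

Final: 0.02608 hr


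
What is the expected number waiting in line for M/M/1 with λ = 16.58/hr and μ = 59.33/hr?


ρ = 16.58/59.33 = 0.2795
Lq = ρ²/(1−ρ) = 0.07809/0.7205 = 0.1084

Final: 0.1084


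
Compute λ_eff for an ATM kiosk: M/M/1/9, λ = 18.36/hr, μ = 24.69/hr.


ρ = 0.7436; P_K = (1−ρ)ρ^9/(1−ρ^10) = 0.018798
λ_eff = λ(1 − P_K) = 18.36·(1 − 0.018798) = 18.36·0.981202 = 18.0149 /hr

Final: 18.0149 /hr


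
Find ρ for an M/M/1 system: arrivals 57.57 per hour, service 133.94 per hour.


ρ = λ/μ = 57.57/133.94 = 0.4298

Final: 0.4298


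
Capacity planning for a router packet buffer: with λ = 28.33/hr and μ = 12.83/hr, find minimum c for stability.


Stability requires cμ > λ ⇔ c > λ/μ.
λ/μ = 28.33/12.83 = 2.2081
Minimum integer c = ⌊2.2081⌋ + 1 = 3
Check: 3·12.83 = 38.49 > 28.33, while 2·12.83 = 25.66 ≤ 28.33

Final: 3 servers


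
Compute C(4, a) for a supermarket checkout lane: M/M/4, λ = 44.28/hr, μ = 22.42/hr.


a = λ/μ = 1.9750; ρ = a/4 = 0.4938
P₀ = 0.134018 (from M/M/c formula)
C(c,a) = [a^c/(c!(1−ρ))]·P₀ = [15.21556/(24·0.5062)]·0.134018
= 1.25232·0.134018 = 0.167833

Final: 0.167833


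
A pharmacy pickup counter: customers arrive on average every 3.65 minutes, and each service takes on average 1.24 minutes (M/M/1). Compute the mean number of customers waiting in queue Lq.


λ = 60/3.65 = 16.4384 /hr
μ = 60/1.24 = 48.3871 /hr
ρ = λ/μ = 16.4384/48.3871 = 0.3397
Lq = ρ²/(1−ρ) = 0.1154/0.6603 = 0.1748

Final: 0.1748


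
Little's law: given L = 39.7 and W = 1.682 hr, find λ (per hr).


λ = L/W = 39.7/1.682 = 23.6029 /hr

Final: 23.6029 /hr


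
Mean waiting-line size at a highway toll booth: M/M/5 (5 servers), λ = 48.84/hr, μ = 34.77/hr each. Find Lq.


a = λ/μ = 1.4047; ρ = a/5 = 0.2809
P₀ = 0.245177
Lq = P₀·a^c·ρ / (c!·(1−ρ)²) = 0.245177·5.46833·0.2809/(120·0.51706)
= 0.006070

Final: 0.006070


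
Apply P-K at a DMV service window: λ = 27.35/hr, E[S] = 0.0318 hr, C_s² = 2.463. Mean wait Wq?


ρ = λ·E[S] = 27.35·0.0318 = 0.8697
E[S²] = E[S]²(1+C_s²) = 0.0318²·(1+2.463) = 0.003502
Wq = λ·E[S²]/(2(1−ρ)) = 27.35·0.003502/(2·0.1303) = 0.36761 hr

Final: 0.36761 hr


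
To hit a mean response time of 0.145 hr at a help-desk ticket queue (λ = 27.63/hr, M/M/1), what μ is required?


W = 1/(μ−λ) ⇒ μ − λ = 1/W = 1/0.145 = 6.8966
μ = λ + 1/W = 27.63 + 6.8966 = 34.5266 per hr

Final: 34.5266 /hr


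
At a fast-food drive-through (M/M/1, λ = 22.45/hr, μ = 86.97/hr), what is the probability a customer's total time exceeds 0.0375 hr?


W ~ Exponential(μ−λ) for M/M/1.
μ − λ = 86.97 − 22.45 = 64.5200
P(W > t) = e^{−(μ−λ)t} = e^{−2.4195} = 0.088966

Final: 0.088966


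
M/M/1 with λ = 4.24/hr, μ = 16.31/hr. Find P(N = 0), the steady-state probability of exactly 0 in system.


ρ = 4.24/16.31 = 0.2600
P_n = (1−ρ)·ρ^n = (1 − 0.2600)·0.2600^0 = 0.7400·1.000000 = 0.740037

Final: 0.740037


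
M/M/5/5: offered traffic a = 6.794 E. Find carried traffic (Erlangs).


B(5,6.794) = 0.412342 (Erlang-B)
Carried load = a(1 − B) = 6.794·(1 − 0.412342) = 6.794·0.587658 = 3.9925 E

Final: 3.9925 Erlangs


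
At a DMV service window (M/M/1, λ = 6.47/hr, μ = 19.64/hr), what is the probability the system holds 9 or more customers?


ρ = 6.47/19.64 = 0.3294
P(N ≥ n) = ρ^n = 0.3294^9 = 0.00004569

Final: 0.00004569


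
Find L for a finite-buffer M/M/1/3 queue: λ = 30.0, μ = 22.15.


ρ = 30.0/22.15 = 1.3544
L = ρ[1 − (K+1)ρ^K + Kρ^(K+1)] / [(1−ρ)(1−ρ^(K+1))]
Numerator: 1.3544·(1 − 4·2.484520 + 3·3.365039) = 1.567090
Denominator: (-0.3544)·(-2.365039) = 0.838174
L = 1.567090/0.838174 = 1.8696

Final: 1.8696


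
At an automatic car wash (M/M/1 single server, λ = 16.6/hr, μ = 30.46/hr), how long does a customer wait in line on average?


ρ = 16.6/30.46 = 0.5450
Wq = ρ/(μ−λ) = 0.5450/(30.46 − 16.6) = 0.5450/13.86 = 0.03932 hr

Final: 0.03932 hr


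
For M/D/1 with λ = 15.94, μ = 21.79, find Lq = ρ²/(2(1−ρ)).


ρ = 15.94/21.79 = 0.7315
M/D/1: Lq = ρ²/(2(1−ρ)) = 0.5351/(2·0.2685) = 0.99663

Final: 0.99663


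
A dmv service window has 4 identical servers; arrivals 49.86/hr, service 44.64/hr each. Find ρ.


ρ = λ/(cμ) = 49.86/(4·44.64) = 49.86/178.56 = 0.2792

Final: 0.2792


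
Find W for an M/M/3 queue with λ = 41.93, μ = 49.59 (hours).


a = 0.8455; ρ = 0.2818; P₀ = 0.426751
Lq = P₀·a^c·ρ/(c!(1−ρ)²) = 0.02350
Wq = Lq/λ = 0.02350/41.93 = 0.0005604 hr
W = Wq + 1/μ = 0.0005604 + 0.02017 = 0.02073 hr

Final: 0.02073 hr


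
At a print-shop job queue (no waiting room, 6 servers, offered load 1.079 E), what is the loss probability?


B(c,a) = (a^c/c!) / Σ_{k=0}^{c} a^k/k!
a^6/6! = 0.002192
Σ terms (k=0..6): 1.00000 + 1.07900 + 0.58212 + 0.20937 + 0.05648 + 0.01219 + 0.002192 = 2.941347
B = 0.002192/2.941347 = 0.0007452

Final: 0.0007452


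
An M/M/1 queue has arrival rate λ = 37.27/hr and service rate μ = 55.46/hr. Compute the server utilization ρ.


ρ = λ/μ = 37.27/55.46 = 0.6720

Final: 0.6720


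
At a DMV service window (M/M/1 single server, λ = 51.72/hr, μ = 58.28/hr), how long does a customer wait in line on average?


ρ = 51.72/58.28 = 0.8874
Wq = ρ/(μ−λ) = 0.8874/(58.28 − 51.72) = 0.8874/6.56 = 0.1353 hr

Final: 0.1353 hr


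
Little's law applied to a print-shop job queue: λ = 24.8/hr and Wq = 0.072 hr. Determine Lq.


Lq = λWq = 24.8·0.072 = 1.7856

Final: 1.7856


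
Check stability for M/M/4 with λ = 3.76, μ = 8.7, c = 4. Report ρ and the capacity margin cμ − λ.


Total capacity cμ = 4·8.7 = 34.80/hr
ρ = λ/(cμ) = 3.76/34.80 = 0.1080
Stable ⇔ ρ < 1: YES
Spare capacity = cμ − λ = 34.80 − 3.76 = 31.04/hr

Final: ρ = 0.1080; stable; margin = 31.04/hr


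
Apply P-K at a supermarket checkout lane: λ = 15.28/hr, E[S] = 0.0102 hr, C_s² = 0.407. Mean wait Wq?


ρ = λ·E[S] = 15.28·0.0102 = 0.1559
E[S²] = E[S]²(1+C_s²) = 0.0102²·(1+0.407) = 0.0001464
Wq = λ·E[S²]/(2(1−ρ)) = 15.28·0.0001464/(2·0.8441) = 0.001325 hr

Final: 0.001325 hr


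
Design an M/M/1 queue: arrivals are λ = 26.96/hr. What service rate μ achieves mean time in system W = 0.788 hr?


W = 1/(μ−λ) ⇒ μ − λ = 1/W = 1/0.788 = 1.2690
μ = λ + 1/W = 26.96 + 1.2690 = 28.2290 per hr

Final: 28.2290 /hr


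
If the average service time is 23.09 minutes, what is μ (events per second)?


μ = 1/(service time) in consistent units.
1 second = 0.0166667 min, so μ = 0.0166667/23.09 = 0.0007218 per second

Final: 0.0007218 /sec


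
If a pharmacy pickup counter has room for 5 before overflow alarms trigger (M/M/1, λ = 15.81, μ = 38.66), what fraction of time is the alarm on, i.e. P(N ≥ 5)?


ρ = 15.81/38.66 = 0.4089
P(N ≥ n) = ρ^n = 0.4089^5 = 0.011438

Final: 0.011438


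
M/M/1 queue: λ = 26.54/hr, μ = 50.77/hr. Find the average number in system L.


ρ = λ/μ = 26.54/50.77 = 0.5227
L = ρ/(1−ρ) = 0.5227/(1 − 0.5227) = 0.5227/0.4773 = 1.0953

Final: 1.0953


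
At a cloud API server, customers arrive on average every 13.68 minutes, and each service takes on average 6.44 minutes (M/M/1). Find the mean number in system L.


λ = 60/13.68 = 4.3860 /hr
μ = 60/6.44 = 9.3168 /hr
ρ = λ/μ = 4.3860/9.3168 = 0.4708
L = ρ/(1−ρ) = 0.4708/0.5292 = 0.8895

Final: 0.8895


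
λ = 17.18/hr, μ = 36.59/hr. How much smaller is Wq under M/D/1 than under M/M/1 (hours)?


ρ = 17.18/36.59 = 0.4695
Wq(M/M/1) = ρ/(μ−λ) = 0.4695/19.41 = 0.02419 hr
Wq(M/D/1) = ρ/(2(μ−λ)) = 0.01209 hr
Savings = 0.02419 − 0.01209 = 0.01209 hr

Final: 0.01209 hr


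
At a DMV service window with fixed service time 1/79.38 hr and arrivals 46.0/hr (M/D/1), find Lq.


ρ = 46.0/79.38 = 0.5795
M/D/1: Lq = ρ²/(2(1−ρ)) = 0.3358/(2·0.4205) = 0.39929

Final: 0.39929


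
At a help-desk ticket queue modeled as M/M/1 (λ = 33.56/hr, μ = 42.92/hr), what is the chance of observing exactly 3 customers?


ρ = 33.56/42.92 = 0.7819
P_n = (1−ρ)·ρ^n = (1 − 0.7819)·0.7819^3 = 0.2181·0.478065 = 0.104256

Final: 0.104256


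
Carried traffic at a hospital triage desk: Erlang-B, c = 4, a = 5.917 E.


B(4,5.917) = 0.464209 (Erlang-B)
Carried load = a(1 − B) = 5.917·(1 − 0.464209) = 5.917·0.535791 = 3.1703 E

Final: 3.1703 Erlangs


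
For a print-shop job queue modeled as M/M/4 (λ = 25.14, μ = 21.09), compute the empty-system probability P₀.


a = λ/μ = 25.14/21.09 = 1.1920; ρ = a/c = 0.2980
Σ_{k=0}^{3} a^k/k! (terms k=0..3) = 1.00000 + 1.19203 + 0.71047 + 0.28230 = 3.18481
Tail: a^4/(4!(1−ρ)) = 2.01909/(24·0.7020) = 0.11984
P₀ = 1/(3.18481 + 0.11984) = 1/3.30465 = 0.302604

Final: 0.302604


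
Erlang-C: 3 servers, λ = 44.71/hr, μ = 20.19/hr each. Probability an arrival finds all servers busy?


a = λ/μ = 2.2145; ρ = a/3 = 0.7382
P₀ = 0.079501 (from M/M/c formula)
C(c,a) = [a^c/(c!(1−ρ))]·P₀ = [10.85938/(6·0.2618)]·0.079501
= 6.91207·0.079501 = 0.549517

Final: 0.549517


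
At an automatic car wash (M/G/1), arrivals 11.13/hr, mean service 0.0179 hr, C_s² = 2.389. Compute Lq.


ρ = λ·E[S] = 11.13·0.0179 = 0.1992
Lq = ρ²(1+C_s²)/(2(1−ρ)) = 0.03969·(1+2.389)/(2·0.8008)
= 0.03969·3.3890/1.6015 = 0.08399

Final: 0.08399


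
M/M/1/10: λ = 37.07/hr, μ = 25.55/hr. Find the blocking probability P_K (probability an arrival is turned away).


ρ = λ/μ = 37.07/25.55 = 1.4509
P_K = (1−ρ)ρ^K/(1−ρ^(K+1)) = (-0.4509·41.334893)/(1 − 59.971995)
= -18.637102/-58.971995 = 0.316033

Final: 0.316033


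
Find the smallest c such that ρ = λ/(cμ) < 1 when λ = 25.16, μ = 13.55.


Stability requires cμ > λ ⇔ c > λ/μ.
λ/μ = 25.16/13.55 = 1.8568
Minimum integer c = ⌊1.8568⌋ + 1 = 2
Check: 2·13.55 = 27.10 > 25.16, while 1·13.55 = 13.55 ≤ 25.16

Final: 2 servers


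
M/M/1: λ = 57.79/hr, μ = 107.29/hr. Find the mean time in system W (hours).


W = 1/(μ−λ) = 1/(107.29 − 57.79) = 1/49.50 = 0.02020 hr

Final: 0.02020 hr


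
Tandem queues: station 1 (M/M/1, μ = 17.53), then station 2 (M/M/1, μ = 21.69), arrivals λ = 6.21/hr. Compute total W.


Each node sees arrival rate λ = 6.21/hr (tandem ⇒ throughput preserved).
W₁ = 1/(μ₁−λ) = 1/(17.53−6.21) = 0.08834 hr
W₂ = 1/(μ₂−λ) = 1/(21.69−6.21) = 0.06460 hr
W_total = W₁ + W₂ = 0.08834 + 0.06460 = 0.15294 hr

Final: 0.15294 hr


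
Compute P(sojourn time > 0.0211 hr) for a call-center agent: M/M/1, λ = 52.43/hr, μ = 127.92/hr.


W ~ Exponential(μ−λ) for M/M/1.
μ − λ = 127.92 − 52.43 = 75.4900
P(W > t) = e^{−(μ−λ)t} = e^{−1.5928} = 0.203347

Final: 0.203347


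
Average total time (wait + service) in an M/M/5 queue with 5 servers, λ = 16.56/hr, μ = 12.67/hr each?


a = 1.3070; ρ = 0.2614; P₀ = 0.270420
Lq = P₀·a^c·ρ/(c!(1−ρ)²) = 0.004119
Wq = Lq/λ = 0.004119/16.56 = 0.0002487 hr
W = Wq + 1/μ = 0.0002487 + 0.07893 = 0.07918 hr

Final: 0.07918 hr


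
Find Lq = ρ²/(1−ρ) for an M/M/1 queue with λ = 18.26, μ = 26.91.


ρ = 18.26/26.91 = 0.6786
Lq = ρ²/(1−ρ) = 0.4604/0.3214 = 1.4324

Final: 1.4324


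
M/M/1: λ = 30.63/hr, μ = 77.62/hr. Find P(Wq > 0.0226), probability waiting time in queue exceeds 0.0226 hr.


ρ = 30.63/77.62 = 0.3946
P(Wq > t) = ρ·e^{−(μ−λ)t} = 0.3946·e^{−1.0620}
= 0.3946·0.345773 = 0.136447

Final: 0.136447


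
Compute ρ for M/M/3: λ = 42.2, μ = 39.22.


ρ = λ/(cμ) = 42.2/(3·39.22) = 42.2/117.66 = 0.3587

Final: 0.3587


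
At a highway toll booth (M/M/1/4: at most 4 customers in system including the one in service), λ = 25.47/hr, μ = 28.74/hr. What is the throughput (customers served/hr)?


ρ = 0.8862; P_K = (1−ρ)ρ^4/(1−ρ^5) = 0.154810
λ_eff = λ(1 − P_K) = 25.47·(1 − 0.154810) = 25.47·0.845190 = 21.5270 /hr

Final: 21.5270 /hr


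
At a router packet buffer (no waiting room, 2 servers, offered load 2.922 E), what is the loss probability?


B(c,a) = (a^c/c!) / Σ_{k=0}^{c} a^k/k!
a^2/2! = 4.269042
Σ terms (k=0..2): 1.00000 + 2.92200 + 4.26904 = 8.191042
B = 4.269042/8.191042 = 0.521184

Final: 0.521184


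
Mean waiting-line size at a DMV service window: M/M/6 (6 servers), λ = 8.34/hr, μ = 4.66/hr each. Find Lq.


a = λ/μ = 1.7897; ρ = a/6 = 0.2983
P₀ = 0.166885
Lq = P₀·a^c·ρ / (c!·(1−ρ)²) = 0.166885·32.86100·0.2983/(720·0.49241)
= 0.004614

Final: 0.004614


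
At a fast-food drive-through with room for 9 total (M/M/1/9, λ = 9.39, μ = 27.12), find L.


ρ = 9.39/27.12 = 0.3462
L = ρ[1 − (K+1)ρ^K + Kρ^(K+1)] / [(1−ρ)(1−ρ^(K+1))]
Numerator: 0.3462·(1 − 10·0.00007151 + 9·0.00002476) = 0.346068
Denominator: (0.6538)·(0.999975) = 0.653745
L = 0.346068/0.653745 = 0.5294

Final: 0.5294


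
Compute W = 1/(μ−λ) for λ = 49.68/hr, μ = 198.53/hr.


W = 1/(μ−λ) = 1/(198.53 − 49.68) = 1/148.85 = 0.006718 hr

Final: 0.006718 hr


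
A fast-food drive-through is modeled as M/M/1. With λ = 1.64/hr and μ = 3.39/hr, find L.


ρ = λ/μ = 1.64/3.39 = 0.4838
L = ρ/(1−ρ) = 0.4838/(1 − 0.4838) = 0.4838/0.5162 = 0.9371

Final: 0.9371


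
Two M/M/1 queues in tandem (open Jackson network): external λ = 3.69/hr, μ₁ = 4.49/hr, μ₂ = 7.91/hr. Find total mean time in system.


Each node sees arrival rate λ = 3.69/hr (tandem ⇒ throughput preserved).
W₁ = 1/(μ₁−λ) = 1/(4.49−3.69) = 1.25000 hr
W₂ = 1/(μ₂−λ) = 1/(7.91−3.69) = 0.23697 hr
W_total = W₁ + W₂ = 1.25000 + 0.23697 = 1.48697 hr

Final: 1.48697 hr


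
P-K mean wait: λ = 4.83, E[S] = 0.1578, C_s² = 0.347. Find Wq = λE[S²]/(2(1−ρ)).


ρ = λ·E[S] = 4.83·0.1578 = 0.7622
E[S²] = E[S]²(1+C_s²) = 0.1578²·(1+0.347) = 0.033541
Wq = λ·E[S²]/(2(1−ρ)) = 4.83·0.033541/(2·0.2378) = 0.34060 hr

Final: 0.34060 hr


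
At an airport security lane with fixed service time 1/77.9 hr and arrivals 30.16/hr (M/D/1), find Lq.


ρ = 30.16/77.9 = 0.3872
M/D/1: Lq = ρ²/(2(1−ρ)) = 0.1499/(2·0.6128) = 0.12230

Final: 0.12230


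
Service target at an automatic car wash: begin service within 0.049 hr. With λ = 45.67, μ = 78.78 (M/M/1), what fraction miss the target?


ρ = 45.67/78.78 = 0.5797
P(Wq > t) = ρ·e^{−(μ−λ)t} = 0.5797·e^{−1.6224}
= 0.5797·0.197426 = 0.114451

Final: 0.114451


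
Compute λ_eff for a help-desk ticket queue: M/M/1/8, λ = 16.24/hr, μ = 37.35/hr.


ρ = 0.4348; P_K = (1−ρ)ρ^8/(1−ρ^9) = 0.0007224
λ_eff = λ(1 − P_K) = 16.24·(1 − 0.0007224) = 16.24·0.999278 = 16.2283 /hr

Final: 16.2283 /hr


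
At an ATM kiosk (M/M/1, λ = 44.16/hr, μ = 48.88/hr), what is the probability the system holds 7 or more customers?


ρ = 44.16/48.88 = 0.9034
P(N ≥ n) = ρ^n = 0.9034^7 = 0.491230

Final: 0.491230


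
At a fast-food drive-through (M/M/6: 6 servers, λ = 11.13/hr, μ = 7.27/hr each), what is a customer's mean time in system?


a = 1.5309; ρ = 0.2552; P₀ = 0.216269
Lq = P₀·a^c·ρ/(c!(1−ρ)²) = 0.001779
Wq = Lq/λ = 0.001779/11.13 = 0.0001598 hr
W = Wq + 1/μ = 0.0001598 + 0.13755 = 0.13771 hr

Final: 0.13771 hr


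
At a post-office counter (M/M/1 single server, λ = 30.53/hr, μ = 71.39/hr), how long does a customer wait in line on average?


ρ = 30.53/71.39 = 0.4277
Wq = ρ/(μ−λ) = 0.4277/(71.39 − 30.53) = 0.4277/40.86 = 0.01047 hr

Final: 0.01047 hr


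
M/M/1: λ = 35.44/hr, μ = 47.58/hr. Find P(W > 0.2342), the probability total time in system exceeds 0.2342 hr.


W ~ Exponential(μ−λ) for M/M/1.
μ − λ = 47.58 − 35.44 = 12.1400
P(W > t) = e^{−(μ−λ)t} = e^{−2.8432} = 0.058240

Final: 0.058240


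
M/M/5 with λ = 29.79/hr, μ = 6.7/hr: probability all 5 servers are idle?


a = λ/μ = 29.79/6.7 = 4.4463; ρ = a/c = 0.8893
Σ_{k=0}^{4} a^k/k! (terms k=0..4) = 1.00000 + 4.44627 + 9.88465 + 14.64994 + 16.28439 = 46.26525
Tail: a^5/(5!(1−ρ)) = 1737.71481/(120·0.1107) = 130.75797
P₀ = 1/(46.26525 + 130.75797) = 1/177.02322 = 0.005649

Final: 0.005649


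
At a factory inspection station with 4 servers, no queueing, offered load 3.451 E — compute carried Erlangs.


B(4,3.451) = 0.255111 (Erlang-B)
Carried load = a(1 − B) = 3.451·(1 − 0.255111) = 3.451·0.744889 = 2.5706 E

Final: 2.5706 Erlangs


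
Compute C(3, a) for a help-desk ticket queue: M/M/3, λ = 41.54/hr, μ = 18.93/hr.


a = λ/μ = 2.1944; ρ = a/3 = 0.7315
P₀ = 0.082233 (from M/M/c formula)
C(c,a) = [a^c/(c!(1−ρ))]·P₀ = [10.56690/(6·0.2685)]·0.082233
= 6.55841·0.082233 = 0.539320

Final: 0.539320


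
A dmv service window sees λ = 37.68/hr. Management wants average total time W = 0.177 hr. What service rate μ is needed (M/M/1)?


W = 1/(μ−λ) ⇒ μ − λ = 1/W = 1/0.177 = 5.6497
μ = λ + 1/W = 37.68 + 5.6497 = 43.3297 per hr

Final: 43.3297 /hr


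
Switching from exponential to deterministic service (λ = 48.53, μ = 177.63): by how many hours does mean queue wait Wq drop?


ρ = 48.53/177.63 = 0.2732
Wq(M/M/1) = ρ/(μ−λ) = 0.2732/129.10 = 0.002116 hr
Wq(M/D/1) = ρ/(2(μ−λ)) = 0.001058 hr
Savings = 0.002116 − 0.001058 = 0.001058 hr

Final: 0.001058 hr


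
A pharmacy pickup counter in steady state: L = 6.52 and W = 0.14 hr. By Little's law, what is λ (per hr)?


λ = L/W = 6.52/0.14 = 46.5714 /hr

Final: 46.5714 /hr


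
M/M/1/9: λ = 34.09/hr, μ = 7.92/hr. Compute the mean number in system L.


ρ = 34.09/7.92 = 4.3043
L = ρ[1 − (K+1)ρ^K + Kρ^(K+1)] / [(1−ρ)(1−ρ^(K+1))]
Numerator: 4.3043·(1 − 10·507126.583451 + 9·2182821.367404) = 62731313.828893
Denominator: (-3.3043)·(-2182820.367404) = 7212677.905930
L = 62731313.828893/7212677.905930 = 8.6974

Final: 8.6974


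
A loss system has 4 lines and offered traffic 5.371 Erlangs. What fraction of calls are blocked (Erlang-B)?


B(c,a) = (a^c/c!) / Σ_{k=0}^{c} a^k/k!
a^4/4! = 34.674433
Σ terms (k=0..4): 1.00000 + 5.37100 + 14.42382 + 25.82345 + 34.67443 = 81.292700
B = 34.674433/81.292700 = 0.426538

Final: 0.426538


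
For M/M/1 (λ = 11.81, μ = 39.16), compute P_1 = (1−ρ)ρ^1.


ρ = 11.81/39.16 = 0.3016
P_n = (1−ρ)·ρ^n = (1 − 0.3016)·0.3016^1 = 0.6984·0.301583 = 0.210631

Final: 0.210631


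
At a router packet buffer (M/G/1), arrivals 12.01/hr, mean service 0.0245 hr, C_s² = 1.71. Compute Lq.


ρ = λ·E[S] = 12.01·0.0245 = 0.2942
Lq = ρ²(1+C_s²)/(2(1−ρ)) = 0.08658·(1+1.71)/(2·0.7058)
= 0.08658·2.7100/1.4115 = 0.16623

Final: 0.16623


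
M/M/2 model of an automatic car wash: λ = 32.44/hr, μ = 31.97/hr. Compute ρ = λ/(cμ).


ρ = λ/(cμ) = 32.44/(2·31.97) = 32.44/63.94 = 0.5074

Final: 0.5074


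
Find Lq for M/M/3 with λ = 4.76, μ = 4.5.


a = λ/μ = 1.0578; ρ = a/3 = 0.3526
P₀ = 0.342242
Lq = P₀·a^c·ρ / (c!·(1−ρ)²) = 0.342242·1.18354·0.3526/(6·0.41914)
= 0.05679

Final: 0.05679


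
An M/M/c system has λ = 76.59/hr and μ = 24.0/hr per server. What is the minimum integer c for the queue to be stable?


Stability requires cμ > λ ⇔ c > λ/μ.
λ/μ = 76.59/24.0 = 3.1913
Minimum integer c = ⌊3.1913⌋ + 1 = 4
Check: 4·24.0 = 96.00 > 76.59, while 3·24.0 = 72.00 ≤ 76.59

Final: 4 servers


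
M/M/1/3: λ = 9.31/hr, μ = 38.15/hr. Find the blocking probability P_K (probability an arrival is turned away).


ρ = λ/μ = 9.31/38.15 = 0.2440
P_K = (1−ρ)ρ^K/(1−ρ^(K+1)) = (0.7560·0.014533)/(1 − 0.003547)
= 0.010987/0.996453 = 0.011026

Final: 0.011026


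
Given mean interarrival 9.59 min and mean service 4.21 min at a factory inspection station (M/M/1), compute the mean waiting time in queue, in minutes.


λ = 60/9.59 = 6.2565 /hr
μ = 60/4.21 = 14.2518 /hr
ρ = λ/μ = 6.2565/14.2518 = 0.4390
Wq = ρ/(μ−λ) = 0.4390/(14.2518−6.2565) = 0.05491 hr
In minutes: 0.05491·60 = 3.294 min

Final: 3.294 min


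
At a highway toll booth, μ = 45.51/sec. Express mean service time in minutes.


Mean service time = 1/μ = 1/45.51 second = 0.02197 second
In minutes: 0.02197 × 0.0166667 = 0.0003662 min

Final: 0.0003662 min


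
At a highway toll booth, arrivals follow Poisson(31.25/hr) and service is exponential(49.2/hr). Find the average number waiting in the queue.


ρ = 31.25/49.2 = 0.6352
Lq = ρ²/(1−ρ) = 0.4034/0.3648 = 1.1058

Final: 1.1058


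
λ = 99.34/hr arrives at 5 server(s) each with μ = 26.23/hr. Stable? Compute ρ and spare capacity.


Total capacity cμ = 5·26.23 = 131.15/hr
ρ = λ/(cμ) = 99.34/131.15 = 0.7575
Stable ⇔ ρ < 1: YES
Spare capacity = cμ − λ = 131.15 − 99.34 = 31.81/hr

Final: ρ = 0.7575; stable; margin = 31.81/hr


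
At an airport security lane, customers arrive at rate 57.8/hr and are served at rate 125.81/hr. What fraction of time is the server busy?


ρ = λ/μ = 57.8/125.81 = 0.4594

Final: 0.4594


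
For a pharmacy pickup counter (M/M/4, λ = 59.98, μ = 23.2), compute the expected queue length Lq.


a = λ/μ = 2.5853; ρ = a/4 = 0.6463
P₀ = 0.066353
Lq = P₀·a^c·ρ / (c!·(1−ρ)²) = 0.066353·44.67596·0.6463/(24·0.12508)
= 0.63826

Final: 0.63826


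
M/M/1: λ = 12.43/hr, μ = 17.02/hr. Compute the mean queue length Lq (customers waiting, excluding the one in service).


ρ = 12.43/17.02 = 0.7303
Lq = ρ²/(1−ρ) = 0.5334/0.2697 = 1.9777

Final: 1.9777


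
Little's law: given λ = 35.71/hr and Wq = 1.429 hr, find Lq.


Lq = λWq = 35.71·1.429 = 51.0296

Final: 51.0296


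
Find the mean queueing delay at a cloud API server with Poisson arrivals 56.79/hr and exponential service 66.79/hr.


ρ = 56.79/66.79 = 0.8503
Wq = ρ/(μ−λ) = 0.8503/(66.79 − 56.79) = 0.8503/10.00 = 0.08503 hr

Final: 0.08503 hr


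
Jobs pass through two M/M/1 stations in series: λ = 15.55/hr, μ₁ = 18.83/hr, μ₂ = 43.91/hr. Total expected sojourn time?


Each node sees arrival rate λ = 15.55/hr (tandem ⇒ throughput preserved).
W₁ = 1/(μ₁−λ) = 1/(18.83−15.55) = 0.30488 hr
W₂ = 1/(μ₂−λ) = 1/(43.91−15.55) = 0.03526 hr
W_total = W₁ + W₂ = 0.30488 + 0.03526 = 0.34014 hr

Final: 0.34014 hr


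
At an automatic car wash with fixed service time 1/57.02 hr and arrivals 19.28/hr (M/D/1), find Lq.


ρ = 19.28/57.02 = 0.3381
M/D/1: Lq = ρ²/(2(1−ρ)) = 0.1143/(2·0.6619) = 0.08637

Final: 0.08637


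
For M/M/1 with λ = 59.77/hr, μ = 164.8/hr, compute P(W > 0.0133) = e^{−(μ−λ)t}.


W ~ Exponential(μ−λ) for M/M/1.
μ − λ = 164.8 − 59.77 = 105.0300
P(W > t) = e^{−(μ−λ)t} = e^{−1.3969} = 0.247363

Final: 0.247363


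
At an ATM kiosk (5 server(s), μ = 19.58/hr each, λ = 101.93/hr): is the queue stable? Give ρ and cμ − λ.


Total capacity cμ = 5·19.58 = 97.90/hr
ρ = λ/(cμ) = 101.93/97.90 = 1.0412
Stable ⇔ ρ < 1: NO
Spare capacity = cμ − λ = 97.90 − 101.93 = -4.03/hr

Final: ρ = 1.0412; unstable; margin = -4.03/hr


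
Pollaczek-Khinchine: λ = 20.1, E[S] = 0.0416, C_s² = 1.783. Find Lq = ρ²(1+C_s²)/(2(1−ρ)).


ρ = λ·E[S] = 20.1·0.0416 = 0.8362
Lq = ρ²(1+C_s²)/(2(1−ρ)) = 0.6992·(1+1.783)/(2·0.1638)
= 0.6992·2.7830/0.3277 = 5.93803

Final: 5.93803


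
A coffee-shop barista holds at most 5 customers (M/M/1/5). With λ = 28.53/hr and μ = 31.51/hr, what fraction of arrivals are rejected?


ρ = λ/μ = 28.53/31.51 = 0.9054
P_K = (1−ρ)ρ^K/(1−ρ^(K+1)) = (0.09457·0.608509)/(1 − 0.550960)
= 0.057549/0.449040 = 0.128159

Final: 0.128159


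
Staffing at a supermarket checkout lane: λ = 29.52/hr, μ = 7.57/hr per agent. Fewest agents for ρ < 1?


Stability requires cμ > λ ⇔ c > λ/μ.
λ/μ = 29.52/7.57 = 3.8996
Minimum integer c = ⌊3.8996⌋ + 1 = 4
Check: 4·7.57 = 30.28 > 29.52, while 3·7.57 = 22.71 ≤ 29.52

Final: 4 servers


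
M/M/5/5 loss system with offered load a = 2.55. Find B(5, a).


B(c,a) = (a^c/c!) / Σ_{k=0}^{c} a^k/k!
a^5/5! = 0.898503
Σ terms (k=0..5): 1.00000 + 2.55000 + 3.25125 + 2.76356 + 1.76177 + 0.89850 = 12.225087
B = 0.898503/12.225087 = 0.073497

Final: 0.073497


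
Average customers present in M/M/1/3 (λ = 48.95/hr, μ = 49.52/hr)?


ρ = 48.95/49.52 = 0.9885
L = ρ[1 − (K+1)ρ^K + Kρ^(K+1)] / [(1−ρ)(1−ρ^(K+1))]
Numerator: 0.9885·(1 − 4·0.965864 + 3·0.954747) = 0.0007738
Denominator: (0.01151)·(0.045253) = 0.0005209
L = 0.0007738/0.0005209 = 1.4855

Final: 1.4855


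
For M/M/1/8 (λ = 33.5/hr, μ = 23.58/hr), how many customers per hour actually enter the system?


ρ = 1.4207; P_K = (1−ρ)ρ^8/(1−ρ^9) = 0.309235
λ_eff = λ(1 − P_K) = 33.5·(1 − 0.309235) = 33.5·0.690765 = 23.1406 /hr

Final: 23.1406 /hr


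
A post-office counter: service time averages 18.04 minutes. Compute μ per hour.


μ = 1/(service time) in consistent units.
1 hour = 60 min, so μ = 60/18.04 = 3.3259 per hour

Final: 3.3259 /hr


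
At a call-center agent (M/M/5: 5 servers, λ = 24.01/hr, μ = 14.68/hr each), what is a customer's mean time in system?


a = 1.6356; ρ = 0.3271; P₀ = 0.194349
Lq = P₀·a^c·ρ/(c!(1−ρ)²) = 0.01369
Wq = Lq/λ = 0.01369/24.01 = 0.0005704 hr
W = Wq + 1/μ = 0.0005704 + 0.06812 = 0.06869 hr

Final: 0.06869 hr


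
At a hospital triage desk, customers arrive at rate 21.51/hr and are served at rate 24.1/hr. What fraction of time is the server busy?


ρ = λ/μ = 21.51/24.1 = 0.8925

Final: 0.8925


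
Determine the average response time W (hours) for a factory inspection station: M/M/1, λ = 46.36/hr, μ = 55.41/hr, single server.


W = 1/(μ−λ) = 1/(55.41 − 46.36) = 1/9.05 = 0.1105 hr

Final: 0.1105 hr


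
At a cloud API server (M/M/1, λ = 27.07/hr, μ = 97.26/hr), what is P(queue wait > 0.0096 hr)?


ρ = 27.07/97.26 = 0.2783
P(Wq > t) = ρ·e^{−(μ−λ)t} = 0.2783·e^{−0.6738}
= 0.2783·0.509756 = 0.141878

Final: 0.141878


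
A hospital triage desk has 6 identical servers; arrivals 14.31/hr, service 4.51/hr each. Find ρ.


ρ = λ/(cμ) = 14.31/(6·4.51) = 14.31/27.06 = 0.5288

Final: 0.5288


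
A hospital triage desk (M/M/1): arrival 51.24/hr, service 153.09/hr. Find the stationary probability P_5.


ρ = 51.24/153.09 = 0.3347
P_n = (1−ρ)·ρ^n = (1 − 0.3347)·0.3347^5 = 0.6653·0.004201 = 0.002795

Final: 0.002795


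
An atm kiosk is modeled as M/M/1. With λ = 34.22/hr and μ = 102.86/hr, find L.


ρ = λ/μ = 34.22/102.86 = 0.3327
L = ρ/(1−ρ) = 0.3327/(1 − 0.3327) = 0.3327/0.6673 = 0.4985

Final: 0.4985


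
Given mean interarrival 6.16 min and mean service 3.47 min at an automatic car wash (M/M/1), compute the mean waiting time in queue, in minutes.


λ = 60/6.16 = 9.7403 /hr
μ = 60/3.47 = 17.2911 /hr
ρ = λ/μ = 9.7403/17.2911 = 0.5633
Wq = ρ/(μ−λ) = 0.5633/(17.2911−9.7403) = 0.07460 hr
In minutes: 0.07460·60 = 4.476 min

Final: 4.476 min


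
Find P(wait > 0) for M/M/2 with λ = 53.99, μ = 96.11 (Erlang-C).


a = λ/μ = 0.5618; ρ = a/2 = 0.2809
P₀ = 0.561431 (from M/M/c formula)
C(c,a) = [a^c/(c!(1−ρ))]·P₀ = [0.31557/(2·0.7191)]·0.561431
= 0.21941·0.561431 = 0.123183

Final: 0.123183


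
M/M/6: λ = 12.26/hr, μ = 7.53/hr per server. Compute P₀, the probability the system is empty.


a = λ/μ = 12.26/7.53 = 1.6282; ρ = a/c = 0.2714
Σ_{k=0}^{5} a^k/k! (terms k=0..5) = 1.00000 + 1.62815 + 1.32544 + 0.71934 + 0.29280 + 0.09534 = 5.06108
Tail: a^6/(6!(1−ρ)) = 18.62829/(720·0.7286) = 0.03551
P₀ = 1/(5.06108 + 0.03551) = 1/5.09659 = 0.196210

Final: 0.196210


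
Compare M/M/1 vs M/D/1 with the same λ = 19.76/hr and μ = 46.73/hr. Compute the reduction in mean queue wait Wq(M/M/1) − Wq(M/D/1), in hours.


ρ = 19.76/46.73 = 0.4229
Wq(M/M/1) = ρ/(μ−λ) = 0.4229/26.97 = 0.01568 hr
Wq(M/D/1) = ρ/(2(μ−λ)) = 0.007839 hr
Savings = 0.01568 − 0.007839 = 0.007839 hr

Final: 0.007839 hr


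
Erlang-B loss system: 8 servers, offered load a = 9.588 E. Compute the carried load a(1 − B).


B(8,9.588) = 0.318635 (Erlang-B)
Carried load = a(1 − B) = 9.588·(1 − 0.318635) = 9.588·0.681365 = 6.5329 E

Final: 6.5329 Erlangs


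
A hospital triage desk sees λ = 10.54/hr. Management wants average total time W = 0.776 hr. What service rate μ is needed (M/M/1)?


W = 1/(μ−λ) ⇒ μ − λ = 1/W = 1/0.776 = 1.2887
μ = λ + 1/W = 10.54 + 1.2887 = 11.8287 per hr

Final: 11.8287 /hr


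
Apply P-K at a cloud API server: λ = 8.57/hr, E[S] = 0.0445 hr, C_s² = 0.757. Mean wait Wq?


ρ = λ·E[S] = 8.57·0.0445 = 0.3814
E[S²] = E[S]²(1+C_s²) = 0.0445²·(1+0.757) = 0.003479
Wq = λ·E[S²]/(2(1−ρ)) = 8.57·0.003479/(2·0.6186) = 0.02410 hr

Final: 0.02410 hr


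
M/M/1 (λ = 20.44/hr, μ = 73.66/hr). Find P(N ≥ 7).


ρ = 20.44/73.66 = 0.2775
P(N ≥ n) = ρ^n = 0.2775^7 = 0.0001267

Final: 0.0001267


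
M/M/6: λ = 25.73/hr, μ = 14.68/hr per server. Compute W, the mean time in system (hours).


a = 1.7527; ρ = 0.2921; P₀ = 0.173187
Lq = P₀·a^c·ρ/(c!(1−ρ)²) = 0.004065
Wq = Lq/λ = 0.004065/25.73 = 0.0001580 hr
W = Wq + 1/μ = 0.0001580 + 0.06812 = 0.06828 hr

Final: 0.06828 hr


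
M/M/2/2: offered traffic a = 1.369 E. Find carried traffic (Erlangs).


B(2,1.369) = 0.283442 (Erlang-B)
Carried load = a(1 − B) = 1.369·(1 − 0.283442) = 1.369·0.716558 = 0.9810 E

Final: 0.9810 Erlangs


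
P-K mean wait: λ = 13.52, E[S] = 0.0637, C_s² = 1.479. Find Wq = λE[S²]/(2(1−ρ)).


ρ = λ·E[S] = 13.52·0.0637 = 0.8612
E[S²] = E[S]²(1+C_s²) = 0.0637²·(1+1.479) = 0.010059
Wq = λ·E[S²]/(2(1−ρ)) = 13.52·0.010059/(2·0.1388) = 0.48999 hr

Final: 0.48999 hr


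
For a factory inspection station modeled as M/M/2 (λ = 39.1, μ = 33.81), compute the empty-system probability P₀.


a = λ/μ = 39.1/33.81 = 1.1565; ρ = a/c = 0.5782
Σ_{k=0}^{1} a^k/k! (terms k=0..1) = 1.00000 + 1.15646 = 2.15646
Tail: a^2/(2!(1−ρ)) = 1.33741/(2·0.4218) = 1.58547
P₀ = 1/(2.15646 + 1.58547) = 1/3.74194 = 0.267241

Final: 0.267241


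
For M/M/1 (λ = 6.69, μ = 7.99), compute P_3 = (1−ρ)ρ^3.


ρ = 6.69/7.99 = 0.8373
P_n = (1−ρ)·ρ^n = (1 − 0.8373)·0.8373^3 = 0.1627·0.587000 = 0.095507

Final: 0.095507


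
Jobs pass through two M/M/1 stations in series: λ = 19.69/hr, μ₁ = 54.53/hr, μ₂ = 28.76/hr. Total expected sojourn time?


Each node sees arrival rate λ = 19.69/hr (tandem ⇒ throughput preserved).
W₁ = 1/(μ₁−λ) = 1/(54.53−19.69) = 0.02870 hr
W₂ = 1/(μ₂−λ) = 1/(28.76−19.69) = 0.11025 hr
W_total = W₁ + W₂ = 0.02870 + 0.11025 = 0.13896 hr

Final: 0.13896 hr


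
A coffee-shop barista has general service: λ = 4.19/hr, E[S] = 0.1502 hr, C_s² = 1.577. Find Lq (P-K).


ρ = λ·E[S] = 4.19·0.1502 = 0.6293
Lq = ρ²(1+C_s²)/(2(1−ρ)) = 0.3961·(1+1.577)/(2·0.3707)
= 0.3961·2.5770/0.7413 = 1.37681

Final: 1.37681


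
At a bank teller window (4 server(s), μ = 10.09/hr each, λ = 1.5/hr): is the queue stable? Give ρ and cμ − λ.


Total capacity cμ = 4·10.09 = 40.36/hr
ρ = λ/(cμ) = 1.5/40.36 = 0.03717
Stable ⇔ ρ < 1: YES
Spare capacity = cμ − λ = 40.36 − 1.5 = 38.86/hr

Final: ρ = 0.03717; stable; margin = 38.86/hr


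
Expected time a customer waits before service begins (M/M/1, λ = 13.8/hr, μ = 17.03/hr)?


ρ = 13.8/17.03 = 0.8103
Wq = ρ/(μ−λ) = 0.8103/(17.03 − 13.8) = 0.8103/3.23 = 0.2509 hr

Final: 0.2509 hr


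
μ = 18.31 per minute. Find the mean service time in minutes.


Mean service time = 1/μ = 1/18.31 minute = 0.05461 minute
In minutes: 0.05461 × 1 = 0.05461 min

Final: 0.05461 min


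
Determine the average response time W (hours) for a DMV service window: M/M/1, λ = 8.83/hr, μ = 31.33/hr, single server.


W = 1/(μ−λ) = 1/(31.33 − 8.83) = 1/22.50 = 0.04444 hr

Final: 0.04444 hr


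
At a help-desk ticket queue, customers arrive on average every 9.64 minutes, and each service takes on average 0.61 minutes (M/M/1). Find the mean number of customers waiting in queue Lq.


λ = 60/9.64 = 6.2241 /hr
μ = 60/0.61 = 98.3607 /hr
ρ = λ/μ = 6.2241/98.3607 = 0.06328
Lq = ρ²/(1−ρ) = 0.004004/0.9367 = 0.004275

Final: 0.004275


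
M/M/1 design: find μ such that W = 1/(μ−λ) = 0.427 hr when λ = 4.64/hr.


W = 1/(μ−λ) ⇒ μ − λ = 1/W = 1/0.427 = 2.3419
μ = λ + 1/W = 4.64 + 2.3419 = 6.9819 per hr

Final: 6.9819 /hr


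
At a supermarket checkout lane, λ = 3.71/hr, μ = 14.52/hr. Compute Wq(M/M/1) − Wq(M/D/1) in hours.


ρ = 3.71/14.52 = 0.2555
Wq(M/M/1) = ρ/(μ−λ) = 0.2555/10.81 = 0.02364 hr
Wq(M/D/1) = ρ/(2(μ−λ)) = 0.01182 hr
Savings = 0.02364 − 0.01182 = 0.01182 hr

Final: 0.01182 hr


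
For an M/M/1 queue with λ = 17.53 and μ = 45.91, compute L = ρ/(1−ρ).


ρ = λ/μ = 17.53/45.91 = 0.3818
L = ρ/(1−ρ) = 0.3818/(1 − 0.3818) = 0.3818/0.6182 = 0.6177

Final: 0.6177


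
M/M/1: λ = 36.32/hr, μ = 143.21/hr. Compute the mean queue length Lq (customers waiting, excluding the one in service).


ρ = 36.32/143.21 = 0.2536
Lq = ρ²/(1−ρ) = 0.06432/0.7464 = 0.08617

Final: 0.08617


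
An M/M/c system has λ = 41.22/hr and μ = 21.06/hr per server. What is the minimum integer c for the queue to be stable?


Stability requires cμ > λ ⇔ c > λ/μ.
λ/μ = 41.22/21.06 = 1.9573
Minimum integer c = ⌊1.9573⌋ + 1 = 2
Check: 2·21.06 = 42.12 > 41.22, while 1·21.06 = 21.06 ≤ 41.22

Final: 2 servers


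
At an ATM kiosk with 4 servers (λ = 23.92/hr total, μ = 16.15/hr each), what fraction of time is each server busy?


ρ = λ/(cμ) = 23.92/(4·16.15) = 23.92/64.60 = 0.3703

Final: 0.3703


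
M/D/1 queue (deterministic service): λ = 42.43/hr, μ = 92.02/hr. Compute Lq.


ρ = 42.43/92.02 = 0.4611
M/D/1: Lq = ρ²/(2(1−ρ)) = 0.2126/(2·0.5389) = 0.19726

Final: 0.19726


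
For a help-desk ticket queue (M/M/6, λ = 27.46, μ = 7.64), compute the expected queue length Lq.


a = λ/μ = 3.5942; ρ = a/6 = 0.5990
P₀ = 0.026169
Lq = P₀·a^c·ρ / (c!·(1−ρ)²) = 0.026169·2155.97165·0.5990/(720·0.16077)
= 0.29198

Final: 0.29198


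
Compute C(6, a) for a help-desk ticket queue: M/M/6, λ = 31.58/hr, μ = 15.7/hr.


a = λ/μ = 2.0115; ρ = a/6 = 0.3352
P₀ = 0.133588 (from M/M/c formula)
C(c,a) = [a^c/(c!(1−ρ))]·P₀ = [66.23306/(720·0.6648)]·0.133588
= 0.13838·0.133588 = 0.018486

Final: 0.018486


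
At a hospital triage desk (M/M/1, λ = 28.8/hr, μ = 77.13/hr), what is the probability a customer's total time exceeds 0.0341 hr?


W ~ Exponential(μ−λ) for M/M/1.
μ − λ = 77.13 − 28.8 = 48.3300
P(W > t) = e^{−(μ−λ)t} = e^{−1.6481} = 0.192424

Final: 0.192424


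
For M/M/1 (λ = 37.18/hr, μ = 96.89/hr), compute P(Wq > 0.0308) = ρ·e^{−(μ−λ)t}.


ρ = 37.18/96.89 = 0.3837
P(Wq > t) = ρ·e^{−(μ−λ)t} = 0.3837·e^{−1.8391}
= 0.3837·0.158966 = 0.061000

Final: 0.061000


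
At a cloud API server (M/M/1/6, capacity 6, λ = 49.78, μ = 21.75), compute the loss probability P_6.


ρ = λ/μ = 49.78/21.75 = 2.2887
P_K = (1−ρ)ρ^K/(1−ρ^(K+1)) = (-1.2887·143.738724)/(1 − 328.979940)
= -185.241216/-327.979940 = 0.564794

Final: 0.564794


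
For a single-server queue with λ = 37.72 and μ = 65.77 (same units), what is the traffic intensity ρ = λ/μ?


ρ = λ/μ = 37.72/65.77 = 0.5735

Final: 0.5735


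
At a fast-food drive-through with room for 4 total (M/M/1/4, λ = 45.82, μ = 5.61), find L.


ρ = 45.82/5.61 = 8.1676
L = ρ[1 − (K+1)ρ^K + Kρ^(K+1)] / [(1−ρ)(1−ρ^(K+1))]
Numerator: 8.1676·(1 − 5·4450.091025 + 4·36346.376249) = 1005720.820877
Denominator: (-7.1676)·(-36345.376249) = 260507.589834
L = 1005720.820877/260507.589834 = 3.8606

Final: 3.8606


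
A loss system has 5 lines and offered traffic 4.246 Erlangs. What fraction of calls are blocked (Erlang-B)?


B(c,a) = (a^c/c!) / Σ_{k=0}^{c} a^k/k!
a^5/5! = 11.500552
Σ terms (k=0..5): 1.00000 + 4.24600 + 9.01426 + 12.75818 + 13.54281 + 11.50055 = 52.061798
B = 11.500552/52.061798 = 0.220902

Final: 0.220902


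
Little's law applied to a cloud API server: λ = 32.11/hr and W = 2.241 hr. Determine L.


L = λW = 32.11·2.241 = 71.9585

Final: 71.9585


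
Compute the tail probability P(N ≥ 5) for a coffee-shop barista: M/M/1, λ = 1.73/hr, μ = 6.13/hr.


ρ = 1.73/6.13 = 0.2822
P(N ≥ n) = ρ^n = 0.2822^5 = 0.001790

Final: 0.001790


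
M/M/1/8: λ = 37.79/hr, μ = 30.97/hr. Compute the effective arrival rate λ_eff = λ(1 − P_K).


ρ = 1.2202; P_K = (1−ρ)ρ^8/(1−ρ^9) = 0.216588
λ_eff = λ(1 − P_K) = 37.79·(1 − 0.216588) = 37.79·0.783412 = 29.6051 /hr

Final: 29.6051 /hr


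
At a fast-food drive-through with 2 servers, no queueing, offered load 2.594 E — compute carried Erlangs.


B(2,2.594) = 0.483503 (Erlang-B)
Carried load = a(1 − B) = 2.594·(1 − 0.483503) = 2.594·0.516497 = 1.3398 E

Final: 1.3398 Erlangs


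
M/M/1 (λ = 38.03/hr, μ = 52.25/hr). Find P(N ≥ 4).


ρ = 38.03/52.25 = 0.7278
P(N ≥ n) = ρ^n = 0.7278^4 = 0.280647

Final: 0.280647


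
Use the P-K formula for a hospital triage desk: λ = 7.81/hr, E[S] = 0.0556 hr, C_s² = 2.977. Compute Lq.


ρ = λ·E[S] = 7.81·0.0556 = 0.4342
Lq = ρ²(1+C_s²)/(2(1−ρ)) = 0.1886·(1+2.977)/(2·0.5658)
= 0.1886·3.9770/1.1315 = 0.66274

Final: 0.66274


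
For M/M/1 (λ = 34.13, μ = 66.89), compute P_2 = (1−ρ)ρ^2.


ρ = 34.13/66.89 = 0.5102
P_n = (1−ρ)·ρ^n = (1 − 0.5102)·0.5102^2 = 0.4898·0.260346 = 0.127507

Final: 0.127507


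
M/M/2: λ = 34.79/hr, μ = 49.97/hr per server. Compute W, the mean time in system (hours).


a = 0.6962; ρ = 0.3481; P₀ = 0.483560
Lq = P₀·a^c·ρ/(c!(1−ρ)²) = 0.09600
Wq = Lq/λ = 0.09600/34.79 = 0.002759 hr
W = Wq + 1/μ = 0.002759 + 0.02001 = 0.02277 hr

Final: 0.02277 hr


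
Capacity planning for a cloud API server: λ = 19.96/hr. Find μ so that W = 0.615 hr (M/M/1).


W = 1/(μ−λ) ⇒ μ − λ = 1/W = 1/0.615 = 1.6260
μ = λ + 1/W = 19.96 + 1.6260 = 21.5860 per hr

Final: 21.5860 /hr


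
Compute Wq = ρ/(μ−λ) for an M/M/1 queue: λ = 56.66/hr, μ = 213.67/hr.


ρ = 56.66/213.67 = 0.2652
Wq = ρ/(μ−λ) = 0.2652/(213.67 − 56.66) = 0.2652/157.01 = 0.001689 hr

Final: 0.001689 hr


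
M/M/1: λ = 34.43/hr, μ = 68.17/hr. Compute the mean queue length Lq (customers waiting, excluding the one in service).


ρ = 34.43/68.17 = 0.5051
Lq = ρ²/(1−ρ) = 0.2551/0.4949 = 0.5154

Final: 0.5154


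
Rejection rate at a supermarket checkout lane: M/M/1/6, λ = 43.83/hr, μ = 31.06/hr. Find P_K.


ρ = λ/μ = 43.83/31.06 = 1.4111
P_K = (1−ρ)ρ^K/(1−ρ^(K+1)) = (-0.4111·7.896236)/(1 − 11.142692)
= -3.246456/-10.142692 = 0.320078

Final: 0.320078
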